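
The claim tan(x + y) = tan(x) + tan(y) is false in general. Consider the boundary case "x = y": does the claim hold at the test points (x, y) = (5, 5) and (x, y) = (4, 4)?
No, fails at both test points

At (5, 5): LHS = tan(10) ≈ 0.6484 ≠ RHS = 2·tan(5) ≈ -6.761
At (4, 4): LHS = tan(8) ≈ -6.8 ≠ RHS = 2·tan(4) ≈ 2.316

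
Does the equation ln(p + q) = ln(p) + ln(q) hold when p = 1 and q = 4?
Substituting p = 1, q = 4:

LHS = ln(1 + 4) = ln(5) ≈ 1.609
RHS = ln(1) + ln(4) = ln(4) ≈ 1.386

LHS ≠ RHS, so the equation does not hold at this point.

Answer: Fails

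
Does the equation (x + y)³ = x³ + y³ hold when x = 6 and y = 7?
Fails

Substituting x = 6, y = 7:

LHS = (6 + 7)³ = 2197
RHS = 6³ + 7³ = 559

LHS ≠ RHS, so the equation does not hold at this point.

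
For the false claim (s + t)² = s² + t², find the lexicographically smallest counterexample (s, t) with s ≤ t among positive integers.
(s, t) = (1, 1)

Substituting (1, 1) into the claim:
LHS = (1 + 1)² = 4
RHS = 1² + 1² = 2

Since LHS ≠ RHS, this pair disproves the claim, and no lexicographically smaller pair (s ≤ t, positive integers) does.

For instance (2, 4) is also a counterexample (LHS = 36, RHS = 20), but it's lexicographically larger.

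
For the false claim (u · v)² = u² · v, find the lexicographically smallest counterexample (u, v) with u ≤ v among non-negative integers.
(u, v) = (1, 2)

At (0, 1): both sides equal 0, so it holds there.

Substituting (1, 2) into the claim:
LHS = (1 · 2)² = 4
RHS = 1² · 2 = 2

Since LHS ≠ RHS, this pair disproves the claim, and no lexicographically smaller pair (u ≤ v, non-negative integers) does.

For instance (5, 7) is also a counterexample (LHS = 1225, RHS = 175), but it's lexicographically larger.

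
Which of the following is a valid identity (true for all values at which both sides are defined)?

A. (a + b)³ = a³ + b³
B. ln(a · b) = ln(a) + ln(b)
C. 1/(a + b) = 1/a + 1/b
B

A: fails at (2, 4) — LHS = 216, RHS = 72.
B: holds — e.g. at (4, 4), both sides equal ln(16) ≈ 2.773.
C: fails at (3, 4) — LHS = 1/7, RHS = 7/12.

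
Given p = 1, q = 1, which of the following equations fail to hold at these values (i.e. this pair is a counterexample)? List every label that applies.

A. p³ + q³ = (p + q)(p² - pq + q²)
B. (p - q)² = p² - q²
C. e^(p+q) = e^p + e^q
Evaluating each claim at the given values:
A. LHS = 2, RHS = 2 → holds here (LHS = RHS)
B. LHS = 0, RHS = 0 → holds here (LHS = RHS)
C. LHS = e^2 ≈ 7.389, RHS = 2·e ≈ 5.437 → fails here (LHS ≠ RHS)

Answer: C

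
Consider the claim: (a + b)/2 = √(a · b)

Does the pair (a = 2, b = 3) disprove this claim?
Substituting a = 2, b = 3:
LHS = (2 + 3)/2 = 5/2
RHS = √(2 · 3) = √(6) ≈ 2.449

Since LHS ≠ RHS, this pair disproves the claim.

Answer: Yes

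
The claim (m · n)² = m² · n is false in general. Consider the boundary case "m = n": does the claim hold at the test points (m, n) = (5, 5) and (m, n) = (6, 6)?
No, fails at both test points

At (5, 5): LHS = 625 ≠ RHS = 125
At (6, 6): LHS = 1296 ≠ RHS = 216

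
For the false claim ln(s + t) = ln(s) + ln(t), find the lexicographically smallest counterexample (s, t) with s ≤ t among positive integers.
(s, t) = (1, 1)

Substituting (1, 1) into the claim:
LHS = ln(1 + 1) = ln(2) ≈ 0.6931
RHS = ln(1) + ln(1) = 0

Since LHS ≠ RHS, this pair disproves the claim, and no lexicographically smaller pair (s ≤ t, positive integers) does.

For instance (3, 4) is also a counterexample (LHS = ln(7) ≈ 1.946, RHS = ln(3) + ln(4) ≈ 2.485), but it's lexicographically larger.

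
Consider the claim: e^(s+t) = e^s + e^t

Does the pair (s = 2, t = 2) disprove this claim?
Yes

Substituting s = 2, t = 2:
LHS = e^(2+2) = e^4 ≈ 54.6
RHS = e^2 + e^2 = 2·e^2 ≈ 14.78

Since LHS ≠ RHS, this pair disproves the claim.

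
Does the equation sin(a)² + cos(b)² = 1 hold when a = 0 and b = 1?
Fails

Substituting a = 0, b = 1:

LHS = sin(0)² + cos(1)² = cos(1)² ≈ 0.2919
RHS = 1

LHS ≠ RHS, so the equation does not hold at this point.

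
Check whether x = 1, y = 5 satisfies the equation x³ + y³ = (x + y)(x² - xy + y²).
Substituting x = 1, y = 5:

LHS = 1³ + 5³ = 126
RHS = (1 + 5)(1² - 1·5 + 5²) = 126

LHS = RHS, so the equation holds at this point.

Answer: Holds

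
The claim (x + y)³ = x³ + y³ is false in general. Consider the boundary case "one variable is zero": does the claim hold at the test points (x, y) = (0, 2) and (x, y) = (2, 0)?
Yes, holds at both test points

At (0, 2): LHS = 8, RHS = 8 → equal
At (2, 0): LHS = 8, RHS = 8 → equal

So the claim does hold at both of these boundary points, even though it is not an identity.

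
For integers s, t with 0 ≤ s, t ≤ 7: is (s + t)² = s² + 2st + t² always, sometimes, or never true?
Always true

The identity holds for every pair in the range. For instance at (s, t) = (3, 5): both sides equal 64.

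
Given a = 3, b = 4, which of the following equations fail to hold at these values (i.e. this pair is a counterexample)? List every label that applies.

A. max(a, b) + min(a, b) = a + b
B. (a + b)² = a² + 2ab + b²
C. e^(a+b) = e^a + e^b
C

Evaluating each claim at the given values:
A. LHS = 7, RHS = 7 → holds here (LHS = RHS)
B. LHS = 49, RHS = 49 → holds here (LHS = RHS)
C. LHS = e^7 ≈ 1097, RHS = e^3 + e^4 ≈ 74.68 → fails here (LHS ≠ RHS)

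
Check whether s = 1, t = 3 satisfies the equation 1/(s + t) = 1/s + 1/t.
Fails

Substituting s = 1, t = 3:

LHS = 1/(1 + 3) = 1/4
RHS = 1/1 + 1/3 = 4/3

LHS ≠ RHS, so the equation does not hold at this point.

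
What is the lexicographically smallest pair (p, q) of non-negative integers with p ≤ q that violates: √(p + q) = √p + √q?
At (0, 1): both sides equal 1, so it holds there.
At (0, 3): both sides equal √(3) ≈ 1.732, so it holds there.

Substituting (1, 1) into the claim:
LHS = √(1 + 1) = √(2) ≈ 1.414
RHS = √1 + √1 = 2

Since LHS ≠ RHS, this pair disproves the claim, and no lexicographically smaller pair (p ≤ q, non-negative integers) does.

For instance (1, 7) is also a counterexample (LHS = 2·√(2) ≈ 2.828, RHS = 1 + √(7) ≈ 3.646), but it's lexicographically larger.

Answer: (p, q) = (1, 1)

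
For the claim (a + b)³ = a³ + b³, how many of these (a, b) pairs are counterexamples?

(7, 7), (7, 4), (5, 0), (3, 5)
Testing each pair:
(7, 7): LHS = 2744, RHS = 686 → counterexample
(7, 4): LHS = 1331, RHS = 407 → counterexample
(5, 0): LHS = 125, RHS = 125 → satisfies claim
(3, 5): LHS = 512, RHS = 152 → counterexample

That makes 3 counterexamples.

Answer: 3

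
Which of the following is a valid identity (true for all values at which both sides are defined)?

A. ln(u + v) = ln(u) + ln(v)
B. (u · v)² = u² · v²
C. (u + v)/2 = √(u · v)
B

A: fails at (2, 7) — LHS = ln(9) ≈ 2.197, RHS = ln(2) + ln(7) ≈ 2.639.
B: holds — e.g. at (4, 6), both sides equal 576.
C: fails at (3, 4) — LHS = 7/2, RHS = 2·√(3) ≈ 3.464.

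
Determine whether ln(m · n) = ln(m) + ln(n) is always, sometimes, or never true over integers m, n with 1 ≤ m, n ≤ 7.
The identity holds for every pair in the range. For instance at (m, n) = (3, 6): both sides equal ln(18) ≈ 2.89.

Answer: Always true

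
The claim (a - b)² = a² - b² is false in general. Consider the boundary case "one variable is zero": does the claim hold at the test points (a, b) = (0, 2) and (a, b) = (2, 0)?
At (0, 2): LHS = 4 ≠ RHS = -4
At (2, 0): LHS = 4, RHS = 4 → equal

Answer: Only at (2, 0)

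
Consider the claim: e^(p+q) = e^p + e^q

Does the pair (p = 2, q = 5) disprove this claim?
Substituting p = 2, q = 5:
LHS = e^(2+5) = e^7 ≈ 1097
RHS = e^2 + e^5 ≈ 155.8

Since LHS ≠ RHS, this pair disproves the claim.

Answer: Yes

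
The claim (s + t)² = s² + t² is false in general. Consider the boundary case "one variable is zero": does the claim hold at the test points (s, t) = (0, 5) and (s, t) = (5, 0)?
Yes, holds at both test points

At (0, 5): LHS = 25, RHS = 25 → equal
At (5, 0): LHS = 25, RHS = 25 → equal

So the claim does hold at both of these boundary points, even though it is not an identity.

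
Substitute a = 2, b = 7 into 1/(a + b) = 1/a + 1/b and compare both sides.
LHS = 1/(2 + 7) = 1/9
RHS = 1/2 + 1/7 = 9/14

LHS ≠ RHS, so the equation does not hold here.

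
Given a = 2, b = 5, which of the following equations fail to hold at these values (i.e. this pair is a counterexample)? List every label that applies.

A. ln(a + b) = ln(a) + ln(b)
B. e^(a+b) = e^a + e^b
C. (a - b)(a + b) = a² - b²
A, B

Evaluating each claim at the given values:
A. LHS = ln(7) ≈ 1.946, RHS = ln(2) + ln(5) ≈ 2.303 → fails here (LHS ≠ RHS)
B. LHS = e^7 ≈ 1097, RHS = e^2 + e^5 ≈ 155.8 → fails here (LHS ≠ RHS)
C. LHS = -21, RHS = -21 → holds here (LHS = RHS)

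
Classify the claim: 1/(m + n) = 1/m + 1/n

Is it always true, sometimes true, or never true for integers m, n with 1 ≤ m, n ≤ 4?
Never true

The claim fails for every pair in the range. For instance at (m, n) = (1, 2): LHS = 1/3, RHS = 3/2.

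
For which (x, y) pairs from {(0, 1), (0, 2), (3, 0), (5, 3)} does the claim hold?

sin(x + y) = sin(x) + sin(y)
(0, 1), (0, 2), (3, 0)

Testing each pair:
(0, 1): LHS = sin(1) ≈ 0.8415, RHS = sin(1) ≈ 0.8415 → holds
(0, 2): LHS = sin(2) ≈ 0.9093, RHS = sin(2) ≈ 0.9093 → holds
(3, 0): LHS = sin(3) ≈ 0.1411, RHS = sin(3) ≈ 0.1411 → holds
(5, 3): LHS = sin(8) ≈ 0.9894, RHS = sin(5) + sin(3) ≈ -0.8178 → fails

3 of 4 pairs satisfy the claim.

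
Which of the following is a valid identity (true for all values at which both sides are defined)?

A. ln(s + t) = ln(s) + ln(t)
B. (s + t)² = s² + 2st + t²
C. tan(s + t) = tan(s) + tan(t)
A: fails at (4, 6) — LHS = ln(10) ≈ 2.303, RHS = ln(4) + ln(6) ≈ 3.178.
B: holds — e.g. at (1, 5), both sides equal 36.
C: fails at (2, 3) — LHS = tan(5) ≈ -3.381, RHS = tan(2) + tan(3) ≈ -2.328.

Answer: B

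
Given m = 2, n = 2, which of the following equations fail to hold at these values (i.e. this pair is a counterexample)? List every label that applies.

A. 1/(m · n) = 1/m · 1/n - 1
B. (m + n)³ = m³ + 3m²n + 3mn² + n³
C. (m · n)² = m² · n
Evaluating each claim at the given values:
A. LHS = 1/4, RHS = -3/4 → fails here (LHS ≠ RHS)
B. LHS = 64, RHS = 64 → holds here (LHS = RHS)
C. LHS = 16, RHS = 8 → fails here (LHS ≠ RHS)

Answer: A, C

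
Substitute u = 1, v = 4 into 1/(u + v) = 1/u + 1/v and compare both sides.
LHS = 1/(1 + 4) = 1/5
RHS = 1/1 + 1/4 = 5/4

LHS ≠ RHS, so the equation does not hold here.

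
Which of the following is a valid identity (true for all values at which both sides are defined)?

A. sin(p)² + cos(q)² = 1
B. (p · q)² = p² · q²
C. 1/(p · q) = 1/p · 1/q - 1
B

A: fails at (3, 7) — LHS = sin(3)² + cos(7)² ≈ 0.5883, RHS = 1.
B: holds — e.g. at (1, 4), both sides equal 16.
C: fails at (2, 2) — LHS = 1/4, RHS = -3/4.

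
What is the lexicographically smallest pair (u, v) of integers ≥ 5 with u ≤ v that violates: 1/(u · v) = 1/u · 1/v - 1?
(u, v) = (5, 5)

Substituting (5, 5) into the claim:
LHS = 1/(5 · 5) = 1/25
RHS = 1/5 · 1/5 - 1 = -24/25

Since LHS ≠ RHS, this pair disproves the claim, and no lexicographically smaller pair (u ≤ v, integers ≥ 5) does.

For instance (7, 8) is also a counterexample (LHS = 1/56, RHS = -55/56), but it's lexicographically larger.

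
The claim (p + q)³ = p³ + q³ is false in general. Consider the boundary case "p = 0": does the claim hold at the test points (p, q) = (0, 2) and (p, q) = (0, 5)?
Yes, holds at both test points

At (0, 2): LHS = 8, RHS = 8 → equal
At (0, 5): LHS = 125, RHS = 125 → equal

So the claim does hold at both of these boundary points, even though it is not an identity.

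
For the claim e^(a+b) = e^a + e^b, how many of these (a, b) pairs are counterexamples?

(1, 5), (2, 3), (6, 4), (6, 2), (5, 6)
5

Testing each pair:
(1, 5): LHS = e^6 ≈ 403.4, RHS = e + e^5 ≈ 151.1 → counterexample
(2, 3): LHS = e^5 ≈ 148.4, RHS = e^2 + e^3 ≈ 27.47 → counterexample
(6, 4): LHS = e^10 ≈ 22026.5, RHS = e^4 + e^6 ≈ 458 → counterexample
(6, 2): LHS = e^8 ≈ 2981, RHS = e^2 + e^6 ≈ 410.8 → counterexample
(5, 6): LHS = e^11 ≈ 59874.1, RHS = e^5 + e^6 ≈ 551.8 → counterexample

That makes 5 counterexamples.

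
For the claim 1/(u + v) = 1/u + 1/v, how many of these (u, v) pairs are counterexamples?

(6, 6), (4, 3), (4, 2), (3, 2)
4

Testing each pair:
(6, 6): LHS = 1/12, RHS = 1/3 → counterexample
(4, 3): LHS = 1/7, RHS = 7/12 → counterexample
(4, 2): LHS = 1/6, RHS = 3/4 → counterexample
(3, 2): LHS = 1/5, RHS = 5/6 → counterexample

That makes 4 counterexamples.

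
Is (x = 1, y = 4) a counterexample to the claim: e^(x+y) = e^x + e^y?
Substituting x = 1, y = 4:
LHS = e^(1+4) = e^5 ≈ 148.4
RHS = e^1 + e^4 = e + e^4 ≈ 57.32

Since LHS ≠ RHS, this pair disproves the claim.

Answer: Yes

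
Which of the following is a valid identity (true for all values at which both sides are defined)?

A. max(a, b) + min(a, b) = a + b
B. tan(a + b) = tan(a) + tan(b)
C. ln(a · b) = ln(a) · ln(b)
A: holds — e.g. at (0, 1), both sides equal 1.
B: fails at (1, 3) — LHS = tan(4) ≈ 1.158, RHS = tan(3) + tan(1) ≈ 1.415.
C: fails at (1, 3) — LHS = ln(3) ≈ 1.099, RHS = 0.

Answer: A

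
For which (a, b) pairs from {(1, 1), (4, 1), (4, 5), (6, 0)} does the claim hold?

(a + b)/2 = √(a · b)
(1, 1)

Testing each pair:
(1, 1): LHS = 1, RHS = 1 → holds
(4, 1): LHS = 5/2, RHS = 2 → fails
(4, 5): LHS = 9/2, RHS = 2·√(5) ≈ 4.472 → fails
(6, 0): LHS = 3, RHS = 0 → fails

1 of 4 pairs satisfies the claim.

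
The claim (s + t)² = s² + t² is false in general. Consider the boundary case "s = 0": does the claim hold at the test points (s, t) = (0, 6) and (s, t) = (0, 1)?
Yes, holds at both test points

At (0, 6): LHS = 36, RHS = 36 → equal
At (0, 1): LHS = 1, RHS = 1 → equal

So the claim does hold at both of these boundary points, even though it is not an identity.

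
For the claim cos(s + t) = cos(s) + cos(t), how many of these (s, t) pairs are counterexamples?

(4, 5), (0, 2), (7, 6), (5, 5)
4

Testing each pair:
(4, 5): LHS = cos(9) ≈ -0.9111, RHS = cos(4) + cos(5) ≈ -0.37 → counterexample
(0, 2): LHS = cos(2) ≈ -0.4161, RHS = cos(2) + 1 ≈ 0.5839 → counterexample
(7, 6): LHS = cos(13) ≈ 0.9074, RHS = cos(7) + cos(6) ≈ 1.714 → counterexample
(5, 5): LHS = cos(10) ≈ -0.8391, RHS = 2·cos(5) ≈ 0.5673 → counterexample

That makes 4 counterexamples.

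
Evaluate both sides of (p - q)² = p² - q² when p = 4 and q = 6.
LHS = (4 - 6)² = 4
RHS = 4² - 6² = -20

LHS ≠ RHS, so the equation does not hold here.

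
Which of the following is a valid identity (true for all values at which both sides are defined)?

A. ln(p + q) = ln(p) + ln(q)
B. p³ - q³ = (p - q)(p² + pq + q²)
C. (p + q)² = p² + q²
B

A: fails at (4, 6) — LHS = ln(10) ≈ 2.303, RHS = ln(4) + ln(6) ≈ 3.178.
B: holds — e.g. at (1, 1), both sides equal 0.
C: fails at (3, 3) — LHS = 36, RHS = 18.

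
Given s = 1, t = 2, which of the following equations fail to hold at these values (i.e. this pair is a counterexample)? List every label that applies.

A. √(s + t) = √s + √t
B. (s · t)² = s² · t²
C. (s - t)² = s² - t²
Evaluating each claim at the given values:
A. LHS = √(3) ≈ 1.732, RHS = 1 + √(2) ≈ 2.414 → fails here (LHS ≠ RHS)
B. LHS = 4, RHS = 4 → holds here (LHS = RHS)
C. LHS = 1, RHS = -3 → fails here (LHS ≠ RHS)

Answer: A, C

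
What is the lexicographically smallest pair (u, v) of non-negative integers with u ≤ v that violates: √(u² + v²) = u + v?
At (0, 5): both sides equal 5, so it holds there.
At (0, 6): both sides equal 6, so it holds there.

Substituting (1, 1) into the claim:
LHS = √(1² + 1²) = √(2) ≈ 1.414
RHS = 1 + 1 = 2

Since LHS ≠ RHS, this pair disproves the claim, and no lexicographically smaller pair (u ≤ v, non-negative integers) does.

For instance (6, 7) is also a counterexample (LHS = √(85) ≈ 9.22, RHS = 13), but it's lexicographically larger.

Answer: (u, v) = (1, 1)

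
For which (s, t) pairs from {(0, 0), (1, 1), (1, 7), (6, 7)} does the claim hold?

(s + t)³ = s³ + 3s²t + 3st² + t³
All pairs

Testing each pair:
(0, 0): LHS = 0, RHS = 0 → holds
(1, 1): LHS = 8, RHS = 8 → holds
(1, 7): LHS = 512, RHS = 512 → holds
(6, 7): LHS = 2197, RHS = 2197 → holds

Every pair satisfies the claim.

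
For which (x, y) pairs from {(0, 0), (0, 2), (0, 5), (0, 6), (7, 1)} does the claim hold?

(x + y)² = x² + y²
(0, 0), (0, 2), (0, 5), (0, 6)

Testing each pair:
(0, 0): LHS = 0, RHS = 0 → holds
(0, 2): LHS = 4, RHS = 4 → holds
(0, 5): LHS = 25, RHS = 25 → holds
(0, 6): LHS = 36, RHS = 36 → holds
(7, 1): LHS = 64, RHS = 50 → fails

4 of 5 pairs satisfy the claim.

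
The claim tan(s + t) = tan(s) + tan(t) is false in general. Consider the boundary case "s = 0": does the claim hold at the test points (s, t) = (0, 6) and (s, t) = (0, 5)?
At (0, 6): LHS = tan(6) ≈ -0.291, RHS = tan(6) ≈ -0.291 → equal
At (0, 5): LHS = tan(5) ≈ -3.381, RHS = tan(5) ≈ -3.381 → equal

So the claim does hold at both of these boundary points, even though it is not an identity.

Answer: Yes, holds at both test points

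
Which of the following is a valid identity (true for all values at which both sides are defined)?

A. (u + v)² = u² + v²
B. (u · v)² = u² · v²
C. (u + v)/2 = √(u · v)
A: fails at (2, 2) — LHS = 16, RHS = 8.
B: holds — e.g. at (2, 5), both sides equal 100.
C: fails at (3, 7) — LHS = 5, RHS = √(21) ≈ 4.583.

Answer: B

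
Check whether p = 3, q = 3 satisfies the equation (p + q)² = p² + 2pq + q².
Substituting p = 3, q = 3:

LHS = (3 + 3)² = 36
RHS = 3² + 2·3·3 + 3² = 36

LHS = RHS, so the equation holds at this point.

Answer: Holds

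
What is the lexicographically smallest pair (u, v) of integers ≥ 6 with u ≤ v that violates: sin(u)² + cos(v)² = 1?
Substituting (6, 7) into the claim:
LHS = sin(6)² + cos(7)² ≈ 0.6464
RHS = 1

Since LHS ≠ RHS, this pair disproves the claim, and no lexicographically smaller pair (u ≤ v, integers ≥ 6) does.

For instance (11, 12) is also a counterexample (LHS = cos(12)² + sin(11)² ≈ 1.712, RHS = 1), but it's lexicographically larger.

Answer: (u, v) = (6, 7)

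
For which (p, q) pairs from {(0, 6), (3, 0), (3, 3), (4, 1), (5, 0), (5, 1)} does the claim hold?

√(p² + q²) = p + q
Testing each pair:
(0, 6): LHS = 6, RHS = 6 → holds
(3, 0): LHS = 3, RHS = 3 → holds
(3, 3): LHS = 3·√(2) ≈ 4.243, RHS = 6 → fails
(4, 1): LHS = √(17) ≈ 4.123, RHS = 5 → fails
(5, 0): LHS = 5, RHS = 5 → holds
(5, 1): LHS = √(26) ≈ 5.099, RHS = 6 → fails

3 of 6 pairs satisfy the claim.

Answer: (0, 6), (3, 0), (5, 0)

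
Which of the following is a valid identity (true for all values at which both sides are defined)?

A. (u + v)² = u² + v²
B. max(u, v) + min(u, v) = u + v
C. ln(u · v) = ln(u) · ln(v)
B

A: fails at (5, 5) — LHS = 100, RHS = 50.
B: holds — e.g. at (6, 7), both sides equal 13.
C: fails at (1, 2) — LHS = ln(2) ≈ 0.6931, RHS = 0.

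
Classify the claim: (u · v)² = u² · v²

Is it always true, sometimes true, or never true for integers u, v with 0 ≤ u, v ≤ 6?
The identity holds for every pair in the range. For instance at (u, v) = (6, 2): both sides equal 144.

Answer: Always true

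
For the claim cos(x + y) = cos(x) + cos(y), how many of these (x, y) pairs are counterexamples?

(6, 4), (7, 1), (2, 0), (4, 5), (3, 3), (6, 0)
6

Testing each pair:
(6, 4): LHS = cos(10) ≈ -0.8391, RHS = cos(4) + cos(6) ≈ 0.3065 → counterexample
(7, 1): LHS = cos(8) ≈ -0.1455, RHS = cos(1) + cos(7) ≈ 1.294 → counterexample
(2, 0): LHS = cos(2) ≈ -0.4161, RHS = cos(2) + 1 ≈ 0.5839 → counterexample
(4, 5): LHS = cos(9) ≈ -0.9111, RHS = cos(4) + cos(5) ≈ -0.37 → counterexample
(3, 3): LHS = cos(6) ≈ 0.9602, RHS = 2·cos(3) ≈ -1.98 → counterexample
(6, 0): LHS = cos(6) ≈ 0.9602, RHS = cos(6) + 1 ≈ 1.96 → counterexample

That makes 6 counterexamples.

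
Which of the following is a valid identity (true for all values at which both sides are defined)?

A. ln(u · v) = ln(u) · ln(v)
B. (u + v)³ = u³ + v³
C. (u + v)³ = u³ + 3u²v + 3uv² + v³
A: fails at (2, 3) — LHS = ln(6) ≈ 1.792, RHS = ln(2)·ln(3) ≈ 0.7615.
B: fails at (2, 4) — LHS = 216, RHS = 72.
C: holds — e.g. at (1, 1), both sides equal 8.

Answer: C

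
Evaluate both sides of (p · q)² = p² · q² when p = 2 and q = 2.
LHS = (2 · 2)² = 16
RHS = 2² · 2² = 16

LHS = RHS: the two sides agree.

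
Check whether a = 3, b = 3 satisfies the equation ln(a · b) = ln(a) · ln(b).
Substituting a = 3, b = 3:

LHS = ln(3 · 3) = ln(9) ≈ 2.197
RHS = ln(3) · ln(3) = ln(3)² ≈ 1.207

LHS ≠ RHS, so the equation does not hold at this point.

Answer: Fails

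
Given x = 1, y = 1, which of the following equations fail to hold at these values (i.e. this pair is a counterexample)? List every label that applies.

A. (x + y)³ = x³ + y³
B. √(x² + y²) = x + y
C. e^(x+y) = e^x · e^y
A, B

Evaluating each claim at the given values:
A. LHS = 8, RHS = 2 → fails here (LHS ≠ RHS)
B. LHS = √(2) ≈ 1.414, RHS = 2 → fails here (LHS ≠ RHS)
C. LHS = e^2 ≈ 7.389, RHS = e^2 ≈ 7.389 → holds here (LHS = RHS)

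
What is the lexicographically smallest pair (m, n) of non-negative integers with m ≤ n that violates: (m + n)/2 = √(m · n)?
(m, n) = (0, 1)

Substituting (0, 1) into the claim:
LHS = (0 + 1)/2 = 1/2
RHS = √(0 · 1) = 0

Since LHS ≠ RHS, this pair disproves the claim, and no lexicographically smaller pair (m ≤ n, non-negative integers) does.

For instance (2, 6) is also a counterexample (LHS = 4, RHS = 2·√(3) ≈ 3.464), but it's lexicographically larger.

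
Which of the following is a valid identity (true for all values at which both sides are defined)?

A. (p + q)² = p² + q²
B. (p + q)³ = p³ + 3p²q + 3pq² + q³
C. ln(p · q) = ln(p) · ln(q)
A: fails at (4, 5) — LHS = 81, RHS = 41.
B: holds — e.g. at (2, 5), both sides equal 343.
C: fails at (4, 6) — LHS = ln(24) ≈ 3.178, RHS = ln(4)·ln(6) ≈ 2.484.

Answer: B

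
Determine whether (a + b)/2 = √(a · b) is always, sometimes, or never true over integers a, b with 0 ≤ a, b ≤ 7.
Sometimes true

It holds at (a, b) = (1, 1) (both sides equal 1), but fails at (a, b) = (0, 4) (LHS = 2, RHS = 0).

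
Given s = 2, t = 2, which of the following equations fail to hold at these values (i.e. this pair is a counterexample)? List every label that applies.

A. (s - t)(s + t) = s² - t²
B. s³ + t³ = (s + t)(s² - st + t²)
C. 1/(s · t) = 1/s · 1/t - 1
Evaluating each claim at the given values:
A. LHS = 0, RHS = 0 → holds here (LHS = RHS)
B. LHS = 16, RHS = 16 → holds here (LHS = RHS)
C. LHS = 1/4, RHS = -3/4 → fails here (LHS ≠ RHS)

Answer: C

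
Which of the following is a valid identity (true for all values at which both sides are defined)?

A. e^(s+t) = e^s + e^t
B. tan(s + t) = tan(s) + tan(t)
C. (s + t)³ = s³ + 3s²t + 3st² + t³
A: fails at (3, 3) — LHS = e^6 ≈ 403.4, RHS = 2·e^3 ≈ 40.17.
B: fails at (3, 5) — LHS = tan(8) ≈ -6.8, RHS = tan(5) + tan(3) ≈ -3.523.
C: holds — e.g. at (4, 6), both sides equal 1000.

Answer: C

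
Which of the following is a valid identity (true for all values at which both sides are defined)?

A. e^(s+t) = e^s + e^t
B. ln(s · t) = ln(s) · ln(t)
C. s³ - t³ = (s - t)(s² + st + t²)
A: fails at (4, 5) — LHS = e^9 ≈ 8103, RHS = e^4 + e^5 ≈ 203.
B: fails at (2, 7) — LHS = ln(14) ≈ 2.639, RHS = ln(2)·ln(7) ≈ 1.349.
C: holds — e.g. at (4, 4), both sides equal 0.

Answer: C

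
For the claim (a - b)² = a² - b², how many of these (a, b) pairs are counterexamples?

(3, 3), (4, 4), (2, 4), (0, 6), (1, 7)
3

Testing each pair:
(3, 3): LHS = 0, RHS = 0 → satisfies claim
(4, 4): LHS = 0, RHS = 0 → satisfies claim
(2, 4): LHS = 4, RHS = -12 → counterexample
(0, 6): LHS = 36, RHS = -36 → counterexample
(1, 7): LHS = 36, RHS = -48 → counterexample

That makes 3 counterexamples.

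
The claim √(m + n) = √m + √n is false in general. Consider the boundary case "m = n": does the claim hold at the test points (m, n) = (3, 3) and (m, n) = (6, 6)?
No, fails at both test points

At (3, 3): LHS = √(6) ≈ 2.449 ≠ RHS = 2·√(3) ≈ 3.464
At (6, 6): LHS = 2·√(3) ≈ 3.464 ≠ RHS = 2·√(6) ≈ 4.899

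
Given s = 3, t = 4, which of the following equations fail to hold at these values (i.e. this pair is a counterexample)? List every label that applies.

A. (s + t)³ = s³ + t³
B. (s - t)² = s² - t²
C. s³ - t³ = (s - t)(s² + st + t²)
Evaluating each claim at the given values:
A. LHS = 343, RHS = 91 → fails here (LHS ≠ RHS)
B. LHS = 1, RHS = -7 → fails here (LHS ≠ RHS)
C. LHS = -37, RHS = -37 → holds here (LHS = RHS)

Answer: A, B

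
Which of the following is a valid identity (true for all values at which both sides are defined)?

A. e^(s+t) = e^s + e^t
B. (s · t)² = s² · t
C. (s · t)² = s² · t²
C

A: fails at (2, 3) — LHS = e^5 ≈ 148.4, RHS = e^2 + e^3 ≈ 27.47.
B: fails at (3, 5) — LHS = 225, RHS = 45.
C: holds — e.g. at (3, 7), both sides equal 441.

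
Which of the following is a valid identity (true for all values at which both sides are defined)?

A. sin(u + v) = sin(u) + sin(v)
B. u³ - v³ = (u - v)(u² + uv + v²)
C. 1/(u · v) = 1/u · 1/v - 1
B

A: fails at (2, 4) — LHS = sin(6) ≈ -0.2794, RHS = sin(4) + sin(2) ≈ 0.1525.
B: holds — e.g. at (1, 2), both sides equal -7.
C: fails at (4, 6) — LHS = 1/24, RHS = -23/24.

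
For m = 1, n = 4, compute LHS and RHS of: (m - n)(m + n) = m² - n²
LHS = (1 - 4)(1 + 4) = -15
RHS = 1² - 4² = -15

LHS = RHS: the two sides agree.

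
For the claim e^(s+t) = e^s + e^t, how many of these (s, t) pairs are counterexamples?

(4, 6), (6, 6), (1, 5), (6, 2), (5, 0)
Testing each pair:
(4, 6): LHS = e^10 ≈ 22026.5, RHS = e^4 + e^6 ≈ 458 → counterexample
(6, 6): LHS = e^12 ≈ 162754.8, RHS = 2·e^6 ≈ 806.9 → counterexample
(1, 5): LHS = e^6 ≈ 403.4, RHS = e + e^5 ≈ 151.1 → counterexample
(6, 2): LHS = e^8 ≈ 2981, RHS = e^2 + e^6 ≈ 410.8 → counterexample
(5, 0): LHS = e^5 ≈ 148.4, RHS = 1 + e^5 ≈ 149.4 → counterexample

That makes 5 counterexamples.

Answer: 5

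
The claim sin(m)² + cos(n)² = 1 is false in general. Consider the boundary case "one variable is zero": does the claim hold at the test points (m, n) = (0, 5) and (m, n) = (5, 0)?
At (0, 5): LHS = cos(5)² ≈ 0.08046 ≠ RHS = 1
At (5, 0): LHS = sin(5)² + 1 ≈ 1.92 ≠ RHS = 1

Answer: No, fails at both test points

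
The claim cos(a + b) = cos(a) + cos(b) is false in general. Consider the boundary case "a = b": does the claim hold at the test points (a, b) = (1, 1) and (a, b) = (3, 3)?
At (1, 1): LHS = cos(2) ≈ -0.4161 ≠ RHS = 2·cos(1) ≈ 1.081
At (3, 3): LHS = cos(6) ≈ 0.9602 ≠ RHS = 2·cos(3) ≈ -1.98

Answer: No, fails at both test points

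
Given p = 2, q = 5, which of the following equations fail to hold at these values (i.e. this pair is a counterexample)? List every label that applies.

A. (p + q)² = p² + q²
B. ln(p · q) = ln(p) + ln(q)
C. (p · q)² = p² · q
Evaluating each claim at the given values:
A. LHS = 49, RHS = 29 → fails here (LHS ≠ RHS)
B. LHS = ln(10) ≈ 2.303, RHS = ln(2) + ln(5) ≈ 2.303 → holds here (LHS = RHS)
C. LHS = 100, RHS = 20 → fails here (LHS ≠ RHS)

Answer: A, C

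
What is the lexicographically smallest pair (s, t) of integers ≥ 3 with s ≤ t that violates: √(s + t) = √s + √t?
(s, t) = (3, 3)

Substituting (3, 3) into the claim:
LHS = √(3 + 3) = √(6) ≈ 2.449
RHS = √3 + √3 = 2·√(3) ≈ 3.464

Since LHS ≠ RHS, this pair disproves the claim, and no lexicographically smaller pair (s ≤ t, integers ≥ 3) does.

For instance (6, 6) is also a counterexample (LHS = 2·√(3) ≈ 3.464, RHS = 2·√(6) ≈ 4.899), but it's lexicographically larger.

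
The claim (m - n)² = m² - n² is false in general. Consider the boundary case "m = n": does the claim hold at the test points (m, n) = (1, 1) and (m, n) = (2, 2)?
At (1, 1): LHS = 0, RHS = 0 → equal
At (2, 2): LHS = 0, RHS = 0 → equal

So the claim does hold at both of these boundary points, even though it is not an identity.

Answer: Yes, holds at both test points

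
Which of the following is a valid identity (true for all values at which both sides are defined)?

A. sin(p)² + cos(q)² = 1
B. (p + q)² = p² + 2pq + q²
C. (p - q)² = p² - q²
B

A: fails at (2, 5) — LHS = cos(5)² + sin(2)² ≈ 0.9073, RHS = 1.
B: holds — e.g. at (2, 3), both sides equal 25.
C: fails at (4, 6) — LHS = 4, RHS = -20.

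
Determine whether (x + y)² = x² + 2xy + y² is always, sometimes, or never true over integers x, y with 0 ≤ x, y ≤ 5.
Always true

The identity holds for every pair in the range. For instance at (x, y) = (5, 1): both sides equal 36.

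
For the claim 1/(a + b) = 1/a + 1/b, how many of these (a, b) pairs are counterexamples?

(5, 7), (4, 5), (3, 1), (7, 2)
4

Testing each pair:
(5, 7): LHS = 1/12, RHS = 12/35 → counterexample
(4, 5): LHS = 1/9, RHS = 9/20 → counterexample
(3, 1): LHS = 1/4, RHS = 4/3 → counterexample
(7, 2): LHS = 1/9, RHS = 9/14 → counterexample

That makes 4 counterexamples.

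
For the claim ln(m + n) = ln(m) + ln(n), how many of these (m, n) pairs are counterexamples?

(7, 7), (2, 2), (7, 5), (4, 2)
3

Testing each pair:
(7, 7): LHS = ln(14) ≈ 2.639, RHS = 2·ln(7) ≈ 3.892 → counterexample
(2, 2): LHS = ln(4) ≈ 1.386, RHS = 2·ln(2) ≈ 1.386 → satisfies claim
(7, 5): LHS = ln(12) ≈ 2.485, RHS = ln(5) + ln(7) ≈ 3.555 → counterexample
(4, 2): LHS = ln(6) ≈ 1.792, RHS = ln(2) + ln(4) ≈ 2.079 → counterexample

That makes 3 counterexamples.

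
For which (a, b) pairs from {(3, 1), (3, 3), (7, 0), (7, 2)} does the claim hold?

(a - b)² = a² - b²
Testing each pair:
(3, 1): LHS = 4, RHS = 8 → fails
(3, 3): LHS = 0, RHS = 0 → holds
(7, 0): LHS = 49, RHS = 49 → holds
(7, 2): LHS = 25, RHS = 45 → fails

2 of 4 pairs satisfy the claim.

Answer: (3, 3), (7, 0)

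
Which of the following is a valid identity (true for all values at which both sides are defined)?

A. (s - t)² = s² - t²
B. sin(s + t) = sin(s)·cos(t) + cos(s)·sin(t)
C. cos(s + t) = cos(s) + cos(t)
B

A: fails at (4, 6) — LHS = 4, RHS = -20.
B: holds — e.g. at (3, 3), both sides equal sin(6) ≈ -0.2794.
C: fails at (4, 5) — LHS = cos(9) ≈ -0.9111, RHS = cos(4) + cos(5) ≈ -0.37.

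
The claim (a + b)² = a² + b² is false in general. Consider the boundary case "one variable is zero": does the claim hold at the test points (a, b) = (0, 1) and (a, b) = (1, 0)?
At (0, 1): LHS = 1, RHS = 1 → equal
At (1, 0): LHS = 1, RHS = 1 → equal

So the claim does hold at both of these boundary points, even though it is not an identity.

Answer: Yes, holds at both test points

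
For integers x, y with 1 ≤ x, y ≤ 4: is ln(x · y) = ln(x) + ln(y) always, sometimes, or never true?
Always true

The identity holds for every pair in the range. For instance at (x, y) = (2, 4): both sides equal ln(8) ≈ 2.079.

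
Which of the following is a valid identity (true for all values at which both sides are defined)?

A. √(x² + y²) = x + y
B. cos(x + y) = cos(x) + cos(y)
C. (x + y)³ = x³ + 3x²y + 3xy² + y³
A: fails at (3, 3) — LHS = 3·√(2) ≈ 4.243, RHS = 6.
B: fails at (1, 5) — LHS = cos(6) ≈ 0.9602, RHS = cos(5) + cos(1) ≈ 0.824.
C: holds — e.g. at (0, 1), both sides equal 1.

Answer: C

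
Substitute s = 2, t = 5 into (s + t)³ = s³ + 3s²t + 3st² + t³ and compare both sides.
LHS = (2 + 5)³ = 343
RHS = 2³ + 3·2²·5 + 3·2·5² + 5³ = 343

LHS = RHS: the two sides agree.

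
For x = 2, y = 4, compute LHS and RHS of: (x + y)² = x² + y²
LHS = (2 + 4)² = 36
RHS = 2² + 4² = 20

LHS ≠ RHS, so the equation does not hold here.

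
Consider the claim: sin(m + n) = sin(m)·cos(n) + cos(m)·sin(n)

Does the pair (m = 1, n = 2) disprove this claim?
Substituting m = 1, n = 2:
LHS = sin(1 + 2) = sin(3) ≈ 0.1411
RHS = sin(1)·cos(2) + cos(1)·sin(2) = sin(1)·cos(2) + sin(2)·cos(1) ≈ 0.1411

The sides agree, so this pair does not disprove the claim.

Answer: No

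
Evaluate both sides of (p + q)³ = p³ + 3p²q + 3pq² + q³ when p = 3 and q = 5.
LHS = (3 + 5)³ = 512
RHS = 3³ + 3·3²·5 + 3·3·5² + 5³ = 512

LHS = RHS: the two sides agree.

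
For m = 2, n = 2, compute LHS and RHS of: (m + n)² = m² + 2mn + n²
LHS = (2 + 2)² = 16
RHS = 2² + 2·2·2 + 2² = 16

LHS = RHS: the two sides agree.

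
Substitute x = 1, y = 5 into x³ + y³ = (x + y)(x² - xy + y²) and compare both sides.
LHS = 1³ + 5³ = 126
RHS = (1 + 5)(1² - 1·5 + 5²) = 126

LHS = RHS: the two sides agree.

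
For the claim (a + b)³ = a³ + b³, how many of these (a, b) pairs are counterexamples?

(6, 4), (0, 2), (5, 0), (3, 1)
2

Testing each pair:
(6, 4): LHS = 1000, RHS = 280 → counterexample
(0, 2): LHS = 8, RHS = 8 → satisfies claim
(5, 0): LHS = 125, RHS = 125 → satisfies claim
(3, 1): LHS = 64, RHS = 28 → counterexample

That makes 2 counterexamples.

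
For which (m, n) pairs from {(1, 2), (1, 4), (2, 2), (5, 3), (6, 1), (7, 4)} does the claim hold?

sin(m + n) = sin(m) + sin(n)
Testing each pair:
(1, 2): LHS = sin(3) ≈ 0.1411, RHS = sin(1) + sin(2) ≈ 1.751 → fails
(1, 4): LHS = sin(5) ≈ -0.9589, RHS = sin(4) + sin(1) ≈ 0.08467 → fails
(2, 2): LHS = sin(4) ≈ -0.7568, RHS = 2·sin(2) ≈ 1.819 → fails
(5, 3): LHS = sin(8) ≈ 0.9894, RHS = sin(5) + sin(3) ≈ -0.8178 → fails
(6, 1): LHS = sin(7) ≈ 0.657, RHS = sin(6) + sin(1) ≈ 0.5621 → fails
(7, 4): LHS = sin(11) ≈ -1, RHS = sin(4) + sin(7) ≈ -0.09982 → fails

No pair satisfies the claim.

Answer: None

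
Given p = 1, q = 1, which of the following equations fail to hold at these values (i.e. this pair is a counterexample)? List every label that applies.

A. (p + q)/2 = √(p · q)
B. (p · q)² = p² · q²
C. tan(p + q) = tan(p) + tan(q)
C

Evaluating each claim at the given values:
A. LHS = 1, RHS = 1 → holds here (LHS = RHS)
B. LHS = 1, RHS = 1 → holds here (LHS = RHS)
C. LHS = tan(2) ≈ -2.185, RHS = 2·tan(1) ≈ 3.115 → fails here (LHS ≠ RHS)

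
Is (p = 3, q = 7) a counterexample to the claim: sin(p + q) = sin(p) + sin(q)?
Yes

Substituting p = 3, q = 7:
LHS = sin(3 + 7) = sin(10) ≈ -0.544
RHS = sin(3) + sin(7) ≈ 0.7981

Since LHS ≠ RHS, this pair disproves the claim.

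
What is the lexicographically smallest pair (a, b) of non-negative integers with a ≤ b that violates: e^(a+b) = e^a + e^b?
Substituting (0, 0) into the claim:
LHS = e^(0+0) = 1
RHS = e^0 + e^0 = 2

Since LHS ≠ RHS, this pair disproves the claim, and no lexicographically smaller pair (a ≤ b, non-negative integers) does.

For instance (0, 3) is also a counterexample (LHS = e^3 ≈ 20.09, RHS = 1 + e^3 ≈ 21.09), but it's lexicographically larger.

Answer: (a, b) = (0, 0)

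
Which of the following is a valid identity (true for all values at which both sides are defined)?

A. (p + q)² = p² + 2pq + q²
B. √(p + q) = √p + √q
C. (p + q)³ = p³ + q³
A: holds — e.g. at (2, 5), both sides equal 49.
B: fails at (3, 4) — LHS = √(7) ≈ 2.646, RHS = √(3) + 2 ≈ 3.732.
C: fails at (5, 5) — LHS = 1000, RHS = 250.

Answer: A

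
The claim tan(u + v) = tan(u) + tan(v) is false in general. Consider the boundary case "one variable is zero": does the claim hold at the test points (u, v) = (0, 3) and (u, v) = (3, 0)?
At (0, 3): LHS = tan(3) ≈ -0.1425, RHS = tan(3) ≈ -0.1425 → equal
At (3, 0): LHS = tan(3) ≈ -0.1425, RHS = tan(3) ≈ -0.1425 → equal

So the claim does hold at both of these boundary points, even though it is not an identity.

Answer: Yes, holds at both test points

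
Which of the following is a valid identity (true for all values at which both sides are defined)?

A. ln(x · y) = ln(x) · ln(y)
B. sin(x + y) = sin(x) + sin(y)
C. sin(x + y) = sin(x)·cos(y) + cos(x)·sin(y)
C

A: fails at (1, 4) — LHS = ln(4) ≈ 1.386, RHS = 0.
B: fails at (4, 6) — LHS = sin(10) ≈ -0.544, RHS = sin(4) + sin(6) ≈ -1.036.
C: holds — e.g. at (2, 5), both sides equal sin(7) ≈ 0.657.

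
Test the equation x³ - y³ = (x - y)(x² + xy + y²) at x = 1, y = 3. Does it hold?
Holds

Substituting x = 1, y = 3:

LHS = 1³ - 3³ = -26
RHS = (1 - 3)(1² + 1·3 + 3²) = -26

LHS = RHS, so the equation holds at this point.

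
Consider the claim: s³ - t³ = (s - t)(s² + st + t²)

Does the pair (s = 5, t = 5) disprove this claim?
Substituting s = 5, t = 5:
LHS = 5³ - 5³ = 0
RHS = (5 - 5)(5² + 5·5 + 5²) = 0

The sides agree, so this pair does not disprove the claim.

Answer: No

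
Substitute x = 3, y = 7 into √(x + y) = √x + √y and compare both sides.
LHS = √(3 + 7) = √(10) ≈ 3.162
RHS = √3 + √7 = √(3) + √(7) ≈ 4.378

LHS ≠ RHS (they differ by about 1.216), so the equation does not hold here.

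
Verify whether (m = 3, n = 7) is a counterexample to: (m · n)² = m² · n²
No

Substituting m = 3, n = 7:
LHS = (3 · 7)² = 441
RHS = 3² · 7² = 441

The sides agree, so this pair does not disprove the claim.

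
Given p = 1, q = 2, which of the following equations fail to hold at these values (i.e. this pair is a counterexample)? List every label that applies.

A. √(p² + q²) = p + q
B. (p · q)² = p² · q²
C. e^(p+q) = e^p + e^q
Evaluating each claim at the given values:
A. LHS = √(5) ≈ 2.236, RHS = 3 → fails here (LHS ≠ RHS)
B. LHS = 4, RHS = 4 → holds here (LHS = RHS)
C. LHS = e^3 ≈ 20.09, RHS = e + e^2 ≈ 10.11 → fails here (LHS ≠ RHS)

Answer: A, C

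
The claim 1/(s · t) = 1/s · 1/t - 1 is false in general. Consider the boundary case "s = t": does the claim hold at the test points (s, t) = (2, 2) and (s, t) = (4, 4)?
At (2, 2): LHS = 1/4 ≠ RHS = -3/4
At (4, 4): LHS = 1/16 ≠ RHS = -15/16

Answer: No, fails at both test points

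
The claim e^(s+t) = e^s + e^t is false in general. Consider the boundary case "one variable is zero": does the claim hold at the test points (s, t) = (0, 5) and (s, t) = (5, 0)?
No, fails at both test points

At (0, 5): LHS = e^5 ≈ 148.4 ≠ RHS = 1 + e^5 ≈ 149.4
At (5, 0): LHS = e^5 ≈ 148.4 ≠ RHS = 1 + e^5 ≈ 149.4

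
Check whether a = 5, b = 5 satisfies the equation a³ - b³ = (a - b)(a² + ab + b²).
Substituting a = 5, b = 5:

LHS = 5³ - 5³ = 0
RHS = (5 - 5)(5² + 5·5 + 5²) = 0

LHS = RHS, so the equation holds at this point.

Answer: Holds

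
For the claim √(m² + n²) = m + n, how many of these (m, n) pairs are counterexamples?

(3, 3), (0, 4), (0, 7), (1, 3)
Testing each pair:
(3, 3): LHS = 3·√(2) ≈ 4.243, RHS = 6 → counterexample
(0, 4): LHS = 4, RHS = 4 → satisfies claim
(0, 7): LHS = 7, RHS = 7 → satisfies claim
(1, 3): LHS = √(10) ≈ 3.162, RHS = 4 → counterexample

That makes 2 counterexamples.

Answer: 2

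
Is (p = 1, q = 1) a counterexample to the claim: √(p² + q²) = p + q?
Yes

Substituting p = 1, q = 1:
LHS = √(1² + 1²) = √(2) ≈ 1.414
RHS = 1 + 1 = 2

Since LHS ≠ RHS, this pair disproves the claim.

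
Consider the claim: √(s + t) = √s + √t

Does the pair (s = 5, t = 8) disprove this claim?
Yes

Substituting s = 5, t = 8:
LHS = √(5 + 8) = √(13) ≈ 3.606
RHS = √5 + √8 = √(5) + 2·√(2) ≈ 5.064

Since LHS ≠ RHS, this pair disproves the claim.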